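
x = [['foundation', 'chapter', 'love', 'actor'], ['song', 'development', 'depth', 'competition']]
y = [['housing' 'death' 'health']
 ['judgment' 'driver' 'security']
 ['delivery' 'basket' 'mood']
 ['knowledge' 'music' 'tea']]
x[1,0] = 'song'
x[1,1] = 'development'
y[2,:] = ['delivery', 'basket', 'mood']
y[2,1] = 'basket'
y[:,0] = ['housing', 'judgment', 'delivery', 'knowledge']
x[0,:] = ['foundation', 'chapter', 'love', 'actor']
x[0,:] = ['foundation', 'chapter', 'love', 'actor']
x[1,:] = ['song', 'development', 'depth', 'competition']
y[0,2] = 'health'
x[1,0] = 'song'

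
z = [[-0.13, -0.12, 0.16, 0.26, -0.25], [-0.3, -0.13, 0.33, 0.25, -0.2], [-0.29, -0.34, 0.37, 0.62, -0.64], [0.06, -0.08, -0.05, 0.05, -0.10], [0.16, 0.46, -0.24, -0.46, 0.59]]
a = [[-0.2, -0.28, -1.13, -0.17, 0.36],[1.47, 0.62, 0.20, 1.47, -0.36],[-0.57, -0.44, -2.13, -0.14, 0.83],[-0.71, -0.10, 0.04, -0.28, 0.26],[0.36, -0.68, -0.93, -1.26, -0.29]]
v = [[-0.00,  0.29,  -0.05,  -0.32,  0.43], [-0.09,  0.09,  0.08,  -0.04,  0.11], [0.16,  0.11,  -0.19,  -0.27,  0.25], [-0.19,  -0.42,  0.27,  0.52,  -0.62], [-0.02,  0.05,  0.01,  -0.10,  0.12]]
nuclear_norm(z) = 2.00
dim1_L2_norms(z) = [0.43, 0.56, 1.06, 0.16, 0.92]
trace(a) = -2.28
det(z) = -0.00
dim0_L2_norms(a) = [1.78, 1.06, 2.59, 1.97, 1.05]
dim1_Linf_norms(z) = [0.26, 0.33, 0.64, 0.1, 0.59]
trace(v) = 0.54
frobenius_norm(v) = 1.26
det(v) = 0.00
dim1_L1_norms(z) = [0.92, 1.21, 2.26, 0.34, 1.91]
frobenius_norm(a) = 4.00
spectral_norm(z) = 1.55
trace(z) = 0.75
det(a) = 0.00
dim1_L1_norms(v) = [1.09, 0.41, 0.98, 2.02, 0.3]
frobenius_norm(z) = 1.59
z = a @ v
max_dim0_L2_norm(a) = 2.59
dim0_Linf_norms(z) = [0.3, 0.46, 0.37, 0.62, 0.64]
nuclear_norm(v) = 1.57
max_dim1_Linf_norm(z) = 0.64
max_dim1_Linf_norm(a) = 2.13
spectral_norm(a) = 3.19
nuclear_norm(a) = 6.57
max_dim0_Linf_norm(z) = 0.64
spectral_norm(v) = 1.23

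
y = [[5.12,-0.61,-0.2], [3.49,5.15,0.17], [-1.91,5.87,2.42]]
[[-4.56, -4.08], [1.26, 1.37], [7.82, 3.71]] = y @ [[-0.77, -0.74],[0.74, 0.80],[0.83, -0.99]]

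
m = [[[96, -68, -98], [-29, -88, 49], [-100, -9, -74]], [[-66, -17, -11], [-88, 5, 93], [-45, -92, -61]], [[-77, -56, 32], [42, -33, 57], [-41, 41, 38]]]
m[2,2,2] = 38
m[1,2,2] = -61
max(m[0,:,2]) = 49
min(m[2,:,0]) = -77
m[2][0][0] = -77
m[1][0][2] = -11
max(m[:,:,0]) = 96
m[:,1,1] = [-88, 5, -33]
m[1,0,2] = -11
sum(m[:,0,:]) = -265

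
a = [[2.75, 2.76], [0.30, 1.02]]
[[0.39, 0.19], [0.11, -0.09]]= a @ [[0.04, 0.22], [0.1, -0.15]]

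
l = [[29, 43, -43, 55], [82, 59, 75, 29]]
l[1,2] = 75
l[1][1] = 59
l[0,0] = 29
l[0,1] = 43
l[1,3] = 29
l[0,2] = -43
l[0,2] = -43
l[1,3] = 29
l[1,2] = 75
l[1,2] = 75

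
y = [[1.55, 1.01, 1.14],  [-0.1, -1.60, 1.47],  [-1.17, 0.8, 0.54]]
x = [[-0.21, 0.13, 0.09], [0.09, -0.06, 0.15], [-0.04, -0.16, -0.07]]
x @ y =[[-0.44, -0.35, 0.0],  [-0.03, 0.31, 0.1],  [0.04, 0.16, -0.32]]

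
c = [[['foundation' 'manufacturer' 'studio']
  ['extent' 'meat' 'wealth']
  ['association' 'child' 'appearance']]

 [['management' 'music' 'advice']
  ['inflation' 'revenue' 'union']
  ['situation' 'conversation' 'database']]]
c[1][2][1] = 'conversation'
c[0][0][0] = 'foundation'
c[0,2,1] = 'child'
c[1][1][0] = 'inflation'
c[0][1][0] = 'extent'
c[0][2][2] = 'appearance'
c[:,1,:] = [['extent', 'meat', 'wealth'], ['inflation', 'revenue', 'union']]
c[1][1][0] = 'inflation'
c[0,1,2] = 'wealth'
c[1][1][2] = 'union'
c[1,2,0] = 'situation'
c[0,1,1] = 'meat'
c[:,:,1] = [['manufacturer', 'meat', 'child'], ['music', 'revenue', 'conversation']]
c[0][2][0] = 'association'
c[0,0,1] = 'manufacturer'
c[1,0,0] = 'management'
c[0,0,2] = 'studio'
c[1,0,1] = 'music'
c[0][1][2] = 'wealth'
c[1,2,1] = 'conversation'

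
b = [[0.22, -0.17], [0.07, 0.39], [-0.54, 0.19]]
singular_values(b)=[0.64, 0.39]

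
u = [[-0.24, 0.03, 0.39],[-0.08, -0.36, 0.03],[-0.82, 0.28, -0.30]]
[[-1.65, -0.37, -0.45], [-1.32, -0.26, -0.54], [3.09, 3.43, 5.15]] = u@[[-0.78, -2.80, -4.15], [3.43, 1.11, 2.1], [-4.97, -2.76, -3.86]]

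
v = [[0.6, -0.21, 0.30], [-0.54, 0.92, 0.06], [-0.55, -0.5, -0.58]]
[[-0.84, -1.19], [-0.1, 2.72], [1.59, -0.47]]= v @ [[-2.02, -1.7], [-1.31, 1.91], [0.31, 0.78]]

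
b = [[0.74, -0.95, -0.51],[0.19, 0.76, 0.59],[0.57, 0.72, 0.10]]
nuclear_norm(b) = 2.81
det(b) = -0.41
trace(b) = 1.60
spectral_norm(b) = 1.60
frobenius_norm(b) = 1.88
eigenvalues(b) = [(0.95+0.66j), (0.95-0.66j), (-0.3+0j)]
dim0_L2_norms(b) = [0.95, 1.41, 0.79]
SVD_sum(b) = [[0.16, -1.02, -0.55], [-0.13, 0.80, 0.43], [-0.08, 0.52, 0.28]] + [[0.57,0.11,-0.04], [0.29,0.05,-0.02], [0.67,0.13,-0.04]] + [[0.01, -0.04, 0.07], [0.03, -0.09, 0.18], [-0.02, 0.07, -0.14]]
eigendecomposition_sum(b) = [[0.37+0.48j, (-0.47+0.68j), (-0.26+0.38j)], [(0.11-0.3j), 0.43+0.03j, 0.24+0.01j], [(0.25-0.12j), (0.26+0.28j), 0.15+0.15j]] + [[0.37-0.48j, -0.47-0.68j, (-0.26-0.38j)], [(0.11+0.3j), 0.43-0.03j, (0.24-0.01j)], [(0.25+0.12j), (0.26-0.28j), 0.15-0.15j]] + [[-0.00+0.00j, (-0+0j), 0j], [(-0.04+0j), -0.11+0.00j, 0.11+0.00j], [0.07-0.00j, (0.2-0j), -0.20-0.00j]]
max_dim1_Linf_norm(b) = 0.95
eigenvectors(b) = [[(-0.82+0j), (-0.82-0j), -0.01+0.00j], [(0.22+0.37j), (0.22-0.37j), -0.48+0.00j], [(-0.07+0.37j), -0.07-0.37j, (0.88+0j)]]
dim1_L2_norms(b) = [1.31, 0.98, 0.92]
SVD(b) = [[-0.73, -0.61, -0.30], [0.57, -0.31, -0.76], [0.37, -0.73, 0.58]] @ diag([1.5997075794449198, 0.9451341849582542, 0.27010559544328416]) @ [[-0.14, 0.87, 0.47], [-0.98, -0.19, 0.06], [-0.14, 0.45, -0.88]]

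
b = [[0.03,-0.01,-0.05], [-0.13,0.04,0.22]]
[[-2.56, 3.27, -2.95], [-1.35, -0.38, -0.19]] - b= [[-2.59, 3.28, -2.9], [-1.22, -0.42, -0.41]]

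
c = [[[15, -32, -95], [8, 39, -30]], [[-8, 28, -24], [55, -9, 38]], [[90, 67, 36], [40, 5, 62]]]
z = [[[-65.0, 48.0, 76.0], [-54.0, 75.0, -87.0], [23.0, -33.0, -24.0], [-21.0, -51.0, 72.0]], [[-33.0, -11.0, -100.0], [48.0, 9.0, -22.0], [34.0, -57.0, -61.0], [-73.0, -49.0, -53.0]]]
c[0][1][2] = -30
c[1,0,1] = 28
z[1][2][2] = -61.0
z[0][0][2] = 76.0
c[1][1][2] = 38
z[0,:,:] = [[-65.0, 48.0, 76.0], [-54.0, 75.0, -87.0], [23.0, -33.0, -24.0], [-21.0, -51.0, 72.0]]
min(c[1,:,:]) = -24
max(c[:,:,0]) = 90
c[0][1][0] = 8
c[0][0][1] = -32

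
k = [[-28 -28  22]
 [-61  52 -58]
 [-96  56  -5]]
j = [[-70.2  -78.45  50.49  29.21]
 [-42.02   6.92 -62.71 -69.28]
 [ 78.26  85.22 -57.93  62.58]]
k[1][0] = -61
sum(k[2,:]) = -45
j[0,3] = 29.21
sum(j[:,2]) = -70.15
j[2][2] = -57.93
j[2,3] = 62.58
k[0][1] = -28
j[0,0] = -70.2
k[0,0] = -28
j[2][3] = 62.58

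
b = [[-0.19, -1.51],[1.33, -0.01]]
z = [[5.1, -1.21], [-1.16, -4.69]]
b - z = [[-5.29, -0.3],[2.49, 4.68]]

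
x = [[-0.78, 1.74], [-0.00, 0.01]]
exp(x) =[[0.46, 1.22],[0.00, 1.01]]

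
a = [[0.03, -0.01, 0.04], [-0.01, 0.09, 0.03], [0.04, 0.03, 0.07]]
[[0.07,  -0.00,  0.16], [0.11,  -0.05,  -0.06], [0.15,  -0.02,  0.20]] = a@[[-0.64,  2.11,  2.94], [0.35,  0.22,  -0.86], [2.4,  -1.54,  1.58]]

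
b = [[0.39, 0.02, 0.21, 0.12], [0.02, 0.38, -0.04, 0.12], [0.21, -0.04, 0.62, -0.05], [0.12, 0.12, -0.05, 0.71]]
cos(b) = [[0.90, -0.01, -0.1, -0.06], [-0.01, 0.92, 0.02, -0.06], [-0.10, 0.02, 0.79, 0.02], [-0.06, -0.06, 0.02, 0.75]]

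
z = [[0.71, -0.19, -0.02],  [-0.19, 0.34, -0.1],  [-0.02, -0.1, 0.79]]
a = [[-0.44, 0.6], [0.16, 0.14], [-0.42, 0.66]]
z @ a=[[-0.33, 0.39],[0.18, -0.13],[-0.34, 0.50]]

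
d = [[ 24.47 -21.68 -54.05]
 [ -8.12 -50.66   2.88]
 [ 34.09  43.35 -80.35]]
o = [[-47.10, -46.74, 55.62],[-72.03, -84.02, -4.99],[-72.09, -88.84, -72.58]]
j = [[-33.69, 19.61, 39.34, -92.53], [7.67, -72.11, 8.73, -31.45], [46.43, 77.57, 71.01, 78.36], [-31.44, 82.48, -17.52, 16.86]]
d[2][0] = 34.09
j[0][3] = -92.53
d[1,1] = -50.66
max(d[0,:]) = 24.47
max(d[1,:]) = 2.88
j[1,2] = 8.73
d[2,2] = -80.35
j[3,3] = 16.86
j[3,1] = 82.48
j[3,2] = -17.52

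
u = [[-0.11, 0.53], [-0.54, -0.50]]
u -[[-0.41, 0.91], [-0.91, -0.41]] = [[0.30, -0.38],  [0.37, -0.09]]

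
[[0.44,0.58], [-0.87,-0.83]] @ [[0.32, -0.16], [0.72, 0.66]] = [[0.56, 0.31], [-0.88, -0.41]]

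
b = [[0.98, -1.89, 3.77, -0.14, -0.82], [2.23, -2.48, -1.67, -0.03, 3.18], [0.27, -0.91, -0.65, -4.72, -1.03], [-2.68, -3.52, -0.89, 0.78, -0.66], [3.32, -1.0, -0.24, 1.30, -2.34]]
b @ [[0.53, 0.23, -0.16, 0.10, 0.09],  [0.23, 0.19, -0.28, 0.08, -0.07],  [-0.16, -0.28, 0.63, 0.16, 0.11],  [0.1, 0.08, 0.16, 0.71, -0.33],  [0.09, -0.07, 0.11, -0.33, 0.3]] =[[-0.61, -1.14, 2.63, 0.72, 0.44], [1.16, 0.28, -0.37, -1.31, 1.15], [-0.53, -0.23, -1.07, -3.16, 1.27], [-2.07, -0.93, 0.91, 0.08, -0.55], [1.49, 0.91, -0.45, 1.91, -0.79]]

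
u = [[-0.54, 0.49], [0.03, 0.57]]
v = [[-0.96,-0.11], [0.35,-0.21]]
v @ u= [[0.52, -0.53], [-0.2, 0.05]]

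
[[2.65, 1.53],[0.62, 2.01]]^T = [[2.65, 0.62], [1.53, 2.01]]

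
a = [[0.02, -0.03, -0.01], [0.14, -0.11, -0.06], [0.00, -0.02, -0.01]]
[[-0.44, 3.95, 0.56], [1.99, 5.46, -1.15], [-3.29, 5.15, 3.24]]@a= [[0.54, -0.43, -0.24], [0.80, -0.64, -0.34], [0.66, -0.53, -0.31]]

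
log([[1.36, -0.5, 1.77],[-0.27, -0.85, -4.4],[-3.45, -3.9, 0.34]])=[[(0.51-0.17j), (-0.46-0.32j), 0.43-0.25j], [(0.88+1.12j), (1.69+2.09j), (-0.18+1.62j)], [-0.51+0.84j, -0.03+1.58j, 1.35+1.22j]]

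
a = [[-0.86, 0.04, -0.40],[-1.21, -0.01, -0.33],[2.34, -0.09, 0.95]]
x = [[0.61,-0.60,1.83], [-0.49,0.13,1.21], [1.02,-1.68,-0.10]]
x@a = [[4.48,-0.13,1.69], [3.10,-0.13,1.3], [0.92,0.07,0.05]]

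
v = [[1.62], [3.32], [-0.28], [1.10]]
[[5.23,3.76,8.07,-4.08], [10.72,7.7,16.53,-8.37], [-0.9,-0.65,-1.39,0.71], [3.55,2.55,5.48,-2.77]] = v @ [[3.23, 2.32, 4.98, -2.52]]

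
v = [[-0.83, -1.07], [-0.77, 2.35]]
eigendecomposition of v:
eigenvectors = [[-0.98, 0.30], [-0.22, -0.95]]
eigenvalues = [-1.07, 2.59]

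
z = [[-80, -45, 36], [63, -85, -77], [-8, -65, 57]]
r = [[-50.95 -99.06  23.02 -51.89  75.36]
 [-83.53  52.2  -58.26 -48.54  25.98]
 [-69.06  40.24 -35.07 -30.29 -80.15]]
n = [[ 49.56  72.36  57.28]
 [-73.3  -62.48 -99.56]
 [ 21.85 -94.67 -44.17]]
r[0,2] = 23.02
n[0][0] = 49.56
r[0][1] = -99.06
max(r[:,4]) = 75.36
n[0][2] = 57.28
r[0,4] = 75.36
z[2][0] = -8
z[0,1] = -45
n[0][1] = 72.36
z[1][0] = 63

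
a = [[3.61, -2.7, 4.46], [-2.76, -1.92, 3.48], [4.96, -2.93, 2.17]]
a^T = [[3.61, -2.76, 4.96], [-2.70, -1.92, -2.93], [4.46, 3.48, 2.17]]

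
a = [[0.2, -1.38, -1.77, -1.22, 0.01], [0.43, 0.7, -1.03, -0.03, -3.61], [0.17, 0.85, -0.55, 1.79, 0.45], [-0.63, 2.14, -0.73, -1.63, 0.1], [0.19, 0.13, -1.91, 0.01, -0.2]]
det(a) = -0.06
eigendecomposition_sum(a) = [[(0.13-0j), -0.15+0.00j, (-0.07+0j), (0.35+0j), -0.24+0.00j],[0.35-0.00j, (-0.41+0j), (-0.2+0j), 0.95+0.00j, (-0.66+0j)],[(0.31-0j), (-0.37+0j), -0.18+0.00j, (0.85+0j), (-0.59+0j)],[(-0.57+0j), 0.67-0.00j, 0.32-0.00j, (-1.54-0j), (1.08-0j)],[(0.24-0j), -0.28+0.00j, (-0.13+0j), 0.64+0.00j, -0.45+0.00j]] + [[0.05-0.06j, (0.06+0.61j), (-0.36-0.81j), -0.54+0.02j, (-0.95+0.26j)], [(0.03-0.08j), 0.25+0.66j, (-0.64-0.8j), -0.60+0.19j, (-0.99+0.57j)], [-0.08+0.01j, (0.4-0.47j), (-0.34+0.83j), 0.40+0.38j, 0.86+0.52j], [(-0.03-0.05j), (0.48+0.12j), -0.71+0.04j, -0.14+0.42j, (-0.07+0.79j)], [(-0.02-0.06j), 0.44+0.23j, (-0.72-0.12j), -0.23+0.38j, (-0.26+0.77j)]] + [[0.05+0.06j,0.06-0.61j,(-0.36+0.81j),-0.54-0.02j,(-0.95-0.26j)], [0.03+0.08j,(0.25-0.66j),-0.64+0.80j,(-0.6-0.19j),(-0.99-0.57j)], [(-0.08-0.01j),(0.4+0.47j),(-0.34-0.83j),(0.4-0.38j),0.86-0.52j], [(-0.03+0.05j),(0.48-0.12j),-0.71-0.04j,(-0.14-0.42j),-0.07-0.79j], [-0.02+0.06j,(0.44-0.23j),(-0.72+0.12j),-0.23-0.38j,(-0.26-0.77j)]] + [[0j,0.00-0.00j,0.00+0.00j,0.00-0.00j,(-0-0j)], [0.00+0.00j,-0j,0.00+0.00j,-0j,(-0-0j)], [0.00+0.00j,0.00-0.00j,0.00+0.00j,0.00-0.00j,(-0-0j)], [(-0-0j),(-0+0j),-0.00-0.00j,(-0+0j),0.00+0.00j], [0.00+0.00j,0.00-0.00j,0j,0.00-0.00j,(-0-0j)]] + [[-0.02-0.00j,-1.36+0.00j,(-0.98+0j),(-0.48+0j),(2.17+0j)],[(0.01+0j),0.61-0.00j,(0.44-0j),0.22-0.00j,-0.97-0.00j],[(0.01+0j),(0.42-0j),(0.3-0j),0.15-0.00j,-0.67-0.00j],[0.01+0.00j,0.52-0.00j,(0.38-0j),0.18-0.00j,-0.83-0.00j],[(-0.01-0j),-0.48+0.00j,(-0.35+0j),-0.17+0.00j,0.76+0.00j]]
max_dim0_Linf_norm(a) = 3.61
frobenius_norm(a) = 6.14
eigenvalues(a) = [(-2.45+0j), (-0.44+2.61j), (-0.44-2.61j), 0j, (1.84+0j)]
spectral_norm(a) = 4.04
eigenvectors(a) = [[-0.16+0.00j, (-0.45-0.12j), -0.45+0.12j, -0.96+0.00j, (0.8+0j)], [-0.45+0.00j, -0.53+0.00j, -0.53-0.00j, (-0.17+0j), (-0.36+0j)], [(-0.4+0j), (0.23+0.41j), 0.23-0.41j, -0.09+0.00j, -0.25+0.00j], [(0.72+0j), -0.22+0.30j, (-0.22-0.3j), 0.18+0.00j, -0.31+0.00j], [(-0.3+0j), (-0.28+0.25j), -0.28-0.25j, (-0.12+0j), 0.28+0.00j]]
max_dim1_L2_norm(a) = 3.84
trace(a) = -1.48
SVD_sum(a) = [[0.06,0.17,-0.39,-0.16,-0.66], [0.29,0.79,-1.78,-0.71,-3.0], [-0.02,-0.05,0.12,0.05,0.21], [0.08,0.21,-0.49,-0.19,-0.82], [0.09,0.24,-0.55,-0.22,-0.93]] + [[-0.20, -0.41, -1.04, -1.48, 0.84], [0.11, 0.22, 0.57, 0.81, -0.46], [0.10, 0.2, 0.52, 0.74, -0.42], [-0.12, -0.25, -0.62, -0.89, 0.50], [-0.08, -0.17, -0.42, -0.61, 0.34]] + [[0.32, -1.19, -0.19, 0.29, -0.24], [0.06, -0.24, -0.04, 0.06, -0.05], [-0.08, 0.31, 0.05, -0.08, 0.06], [-0.58, 2.18, 0.35, -0.52, 0.43], [0.06, -0.23, -0.04, 0.05, -0.04]] + [[0.02, 0.05, -0.15, 0.13, 0.07], [-0.03, -0.07, 0.22, -0.19, -0.11], [0.17, 0.39, -1.24, 1.08, 0.6], [-0.00, -0.01, 0.03, -0.02, -0.01], [0.12, 0.28, -0.90, 0.78, 0.43]] + [[0.00, 0.0, 0.0, -0.00, 0.0], [0.0, 0.00, 0.0, -0.00, 0.00], [0.0, 0.00, 0.0, -0.00, 0.00], [0.0, 0.0, 0.0, -0.0, 0.0], [-0.00, -0.0, -0.00, 0.0, -0.00]]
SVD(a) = [[-0.2, -0.69, -0.47, 0.10, -0.5], [-0.90, 0.38, -0.1, -0.14, -0.1], [0.06, 0.35, 0.12, 0.80, -0.47], [-0.25, -0.42, 0.86, -0.02, -0.14], [-0.28, -0.28, -0.09, 0.58, 0.71]] @ diag([4.043643115878369, 2.943152617988554, 2.7595404465687645, 2.2548478539946495, 0.00083529837779025]) @ [[-0.08,-0.21,0.49,0.19,0.82], [0.10,0.2,0.51,0.72,-0.41], [-0.24,0.92,0.15,-0.22,0.18], [0.10,0.21,-0.69,0.60,0.33], [-0.96,-0.17,-0.09,0.18,-0.12]]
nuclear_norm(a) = 12.00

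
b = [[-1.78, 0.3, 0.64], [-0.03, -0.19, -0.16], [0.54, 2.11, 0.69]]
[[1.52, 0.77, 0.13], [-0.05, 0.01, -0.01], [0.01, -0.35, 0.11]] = b @ [[-0.72, -0.40, -0.05], [0.08, -0.11, 0.05], [0.34, 0.14, 0.04]]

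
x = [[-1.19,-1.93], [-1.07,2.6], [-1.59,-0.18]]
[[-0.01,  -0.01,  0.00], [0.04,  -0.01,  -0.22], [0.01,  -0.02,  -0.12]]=x@ [[-0.01, 0.01, 0.08], [0.01, -0.00, -0.05]]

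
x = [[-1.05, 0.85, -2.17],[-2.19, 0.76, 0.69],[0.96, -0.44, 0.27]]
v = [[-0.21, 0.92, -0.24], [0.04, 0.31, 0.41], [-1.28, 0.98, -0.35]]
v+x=[[-1.26, 1.77, -2.41], [-2.15, 1.07, 1.1], [-0.32, 0.54, -0.08]]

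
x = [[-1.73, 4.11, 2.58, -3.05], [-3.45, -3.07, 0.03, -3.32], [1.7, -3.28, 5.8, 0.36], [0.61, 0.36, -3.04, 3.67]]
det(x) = 332.168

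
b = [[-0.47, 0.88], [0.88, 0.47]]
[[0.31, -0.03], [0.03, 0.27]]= b @ [[-0.12, 0.25], [0.29, 0.10]]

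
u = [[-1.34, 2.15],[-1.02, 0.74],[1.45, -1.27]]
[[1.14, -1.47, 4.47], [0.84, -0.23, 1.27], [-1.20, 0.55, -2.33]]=u @ [[-0.8, -0.49, 0.47], [0.03, -0.99, 2.37]]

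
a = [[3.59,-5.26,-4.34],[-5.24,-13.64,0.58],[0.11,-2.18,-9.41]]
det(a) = 668.262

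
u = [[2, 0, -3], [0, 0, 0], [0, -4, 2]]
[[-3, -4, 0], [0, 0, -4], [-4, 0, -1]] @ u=[[-6, 0, 9], [0, 16, -8], [-8, 4, 10]]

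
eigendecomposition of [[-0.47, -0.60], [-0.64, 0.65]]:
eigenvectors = [[-0.91, 0.4], [-0.42, -0.92]]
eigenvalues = [-0.75, 0.93]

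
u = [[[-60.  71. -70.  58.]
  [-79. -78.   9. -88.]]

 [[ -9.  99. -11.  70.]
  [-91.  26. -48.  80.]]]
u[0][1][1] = -78.0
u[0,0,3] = 58.0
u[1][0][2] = -11.0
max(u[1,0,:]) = 99.0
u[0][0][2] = -70.0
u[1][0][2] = -11.0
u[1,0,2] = -11.0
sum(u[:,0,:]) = 148.0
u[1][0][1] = 99.0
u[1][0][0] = -9.0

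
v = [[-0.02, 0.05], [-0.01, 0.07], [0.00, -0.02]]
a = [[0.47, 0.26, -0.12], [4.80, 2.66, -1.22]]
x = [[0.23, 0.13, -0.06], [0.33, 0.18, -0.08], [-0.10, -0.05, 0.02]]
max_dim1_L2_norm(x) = 0.38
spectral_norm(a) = 5.65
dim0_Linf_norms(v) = [0.02, 0.07]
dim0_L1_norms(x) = [0.66, 0.36, 0.16]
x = v @ a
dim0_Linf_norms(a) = [4.8, 2.66, 1.22]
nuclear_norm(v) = 0.10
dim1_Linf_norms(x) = [0.23, 0.33, 0.1]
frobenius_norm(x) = 0.48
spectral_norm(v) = 0.09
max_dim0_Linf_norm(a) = 4.8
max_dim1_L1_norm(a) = 8.68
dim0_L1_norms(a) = [5.27, 2.92, 1.34]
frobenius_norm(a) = 5.65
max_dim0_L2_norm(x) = 0.41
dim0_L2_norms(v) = [0.02, 0.09]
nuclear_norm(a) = 5.65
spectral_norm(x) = 0.48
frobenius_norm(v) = 0.09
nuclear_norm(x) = 0.49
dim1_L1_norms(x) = [0.42, 0.59, 0.17]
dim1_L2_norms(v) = [0.05, 0.07, 0.02]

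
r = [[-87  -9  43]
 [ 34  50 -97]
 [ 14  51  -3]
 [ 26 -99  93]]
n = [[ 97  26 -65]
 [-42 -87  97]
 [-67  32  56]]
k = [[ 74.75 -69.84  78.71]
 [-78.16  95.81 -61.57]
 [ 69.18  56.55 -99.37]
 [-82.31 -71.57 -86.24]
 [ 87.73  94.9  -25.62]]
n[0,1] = 26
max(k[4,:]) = 94.9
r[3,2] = 93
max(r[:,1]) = 51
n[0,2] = -65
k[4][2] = -25.62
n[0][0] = 97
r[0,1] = -9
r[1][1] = 50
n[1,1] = -87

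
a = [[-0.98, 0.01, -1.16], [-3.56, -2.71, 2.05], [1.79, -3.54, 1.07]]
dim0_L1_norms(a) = [6.33, 6.26, 4.28]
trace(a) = -2.62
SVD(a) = [[0.02, 0.25, 0.97], [-0.88, 0.46, -0.10], [-0.47, -0.85, 0.23]] @ diag([5.20579201188045, 3.8495664161891647, 1.2196179468957544]) @ [[0.44,0.78,-0.45],[-0.89,0.46,-0.06],[-0.16,-0.43,-0.89]]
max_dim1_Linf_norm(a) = 3.56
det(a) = -24.44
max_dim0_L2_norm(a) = 4.46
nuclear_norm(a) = 10.27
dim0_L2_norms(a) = [4.1, 4.46, 2.59]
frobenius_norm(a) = 6.59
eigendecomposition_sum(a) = [[-1.26-0.00j, (-0.67+0j), (-0.03+0j)], [-2.88-0.00j, -1.52+0.00j, -0.06+0.00j], [-2.03-0.00j, -1.07+0.00j, (-0.04+0j)]] + [[(0.14+0.81j), (0.34-0.36j), (-0.57+0.01j)],[-0.34-1.49j, (-0.6+0.7j), 1.05-0.07j],[(1.91-1.13j), (-1.23-0.52j), 0.56+1.43j]] + [[(0.14-0.81j), (0.34+0.36j), -0.57-0.01j], [(-0.34+1.49j), -0.60-0.70j, (1.05+0.07j)], [1.91+1.13j, (-1.23+0.52j), 0.56-1.43j]]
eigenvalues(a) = [(-2.82+0j), (0.1+2.94j), (0.1-2.94j)]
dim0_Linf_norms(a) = [3.56, 3.54, 2.05]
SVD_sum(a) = [[0.04, 0.08, -0.04],[-2.0, -3.58, 2.06],[-1.07, -1.92, 1.10]] + [[-0.84,0.43,-0.06],[-1.58,0.82,-0.12],[2.91,-1.5,0.21]] + [[-0.18, -0.50, -1.05], [0.02, 0.05, 0.11], [-0.04, -0.12, -0.25]]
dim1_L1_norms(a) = [2.15, 8.32, 6.4]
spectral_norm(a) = 5.21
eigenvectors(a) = [[(-0.34+0j), (0.1-0.27j), (0.1+0.27j)], [-0.77+0.00j, (-0.16+0.52j), -0.16-0.52j], [(-0.54+0j), -0.79+0.00j, (-0.79-0j)]]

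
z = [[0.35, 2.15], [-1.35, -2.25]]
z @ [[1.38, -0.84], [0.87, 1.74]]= [[2.35, 3.45],[-3.82, -2.78]]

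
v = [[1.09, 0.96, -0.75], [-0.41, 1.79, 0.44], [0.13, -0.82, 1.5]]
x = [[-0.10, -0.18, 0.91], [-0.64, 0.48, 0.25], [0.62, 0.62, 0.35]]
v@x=[[-1.19, -0.2, 0.97], [-0.83, 1.21, 0.23], [1.44, 0.51, 0.44]]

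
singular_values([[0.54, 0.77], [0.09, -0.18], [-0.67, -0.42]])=[1.21, 0.31]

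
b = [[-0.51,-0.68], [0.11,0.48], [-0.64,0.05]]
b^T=[[-0.51,0.11,-0.64], [-0.68,0.48,0.05]]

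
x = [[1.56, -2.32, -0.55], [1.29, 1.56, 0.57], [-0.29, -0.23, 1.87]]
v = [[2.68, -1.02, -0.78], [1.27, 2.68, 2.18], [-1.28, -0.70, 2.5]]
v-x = [[1.12, 1.3, -0.23], [-0.02, 1.12, 1.61], [-0.99, -0.47, 0.63]]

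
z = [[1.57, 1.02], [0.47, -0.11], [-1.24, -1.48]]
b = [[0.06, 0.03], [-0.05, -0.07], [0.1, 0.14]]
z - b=[[1.51, 0.99],[0.52, -0.04],[-1.34, -1.62]]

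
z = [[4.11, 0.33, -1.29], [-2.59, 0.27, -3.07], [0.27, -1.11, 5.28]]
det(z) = -7.52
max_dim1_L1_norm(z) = 6.66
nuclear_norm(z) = 11.44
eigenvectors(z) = [[-0.02+0.00j, (0.78+0j), 0.78-0.00j], [(0.98+0j), -0.06+0.16j, (-0.06-0.16j)], [0.20+0.00j, (-0.54-0.24j), (-0.54+0.24j)]]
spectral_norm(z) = 6.42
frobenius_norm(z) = 8.00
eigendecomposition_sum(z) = [[0.00+0.00j, 0.00-0.00j, 0.00+0.00j], [-0.15-0.00j, (-0.27+0j), (-0.18-0j)], [-0.03-0.00j, -0.05+0.00j, (-0.04-0j)]] + [[2.05+5.06j, 0.16-1.33j, -0.65+7.10j], [(-1.22+0.05j), (0.27+0.14j), (-1.44-0.68j)], [0.15-4.15j, -0.53+0.88j, 2.66-4.72j]] + [[2.05-5.06j,0.16+1.33j,-0.65-7.10j], [-1.22-0.05j,0.27-0.14j,-1.44+0.68j], [0.15+4.15j,-0.53-0.88j,2.66+4.72j]]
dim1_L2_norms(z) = [4.32, 4.03, 5.4]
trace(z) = 9.66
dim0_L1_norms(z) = [6.97, 1.71, 9.64]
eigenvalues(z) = [(-0.3+0j), (4.98+0.47j), (4.98-0.47j)]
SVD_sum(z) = [[-0.09, 0.07, -0.37], [-0.79, 0.61, -3.42], [1.17, -0.90, 5.11]] + [[4.19, 0.37, -0.9],[-1.81, -0.16, 0.39],[-0.91, -0.08, 0.19]] + [[0.0, -0.1, -0.02], [0.01, -0.18, -0.03], [0.01, -0.13, -0.02]]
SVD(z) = [[-0.06, 0.90, 0.43], [-0.56, -0.39, 0.73], [0.83, -0.20, 0.52]] @ diag([6.415706898176528, 4.778379068543759, 0.24535377313784795]) @ [[0.22, -0.17, 0.96], [0.97, 0.09, -0.21], [0.05, -0.98, -0.18]]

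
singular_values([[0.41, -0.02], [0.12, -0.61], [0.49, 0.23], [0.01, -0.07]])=[0.68, 0.63]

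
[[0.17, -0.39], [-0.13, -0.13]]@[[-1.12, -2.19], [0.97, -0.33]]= [[-0.57, -0.24], [0.02, 0.33]]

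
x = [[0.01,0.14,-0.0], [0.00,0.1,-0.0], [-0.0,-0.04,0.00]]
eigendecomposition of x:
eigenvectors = [[0.00, 1.00, 0.82], [0.0, 0.0, 0.53], [1.0, 0.00, -0.21]]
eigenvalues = [0.0, 0.01, 0.1]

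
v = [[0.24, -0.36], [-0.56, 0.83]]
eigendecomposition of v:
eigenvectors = [[-0.83, 0.4], [-0.56, -0.92]]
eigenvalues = [-0.0, 1.07]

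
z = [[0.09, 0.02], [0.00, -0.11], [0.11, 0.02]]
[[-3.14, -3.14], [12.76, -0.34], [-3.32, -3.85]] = z @ [[-9.06, -35.53], [-116.0, 3.1]]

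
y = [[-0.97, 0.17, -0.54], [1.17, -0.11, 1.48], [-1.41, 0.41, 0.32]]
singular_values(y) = [2.36, 1.24, 0.01]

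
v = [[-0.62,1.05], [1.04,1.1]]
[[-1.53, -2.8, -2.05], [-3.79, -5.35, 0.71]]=v @ [[-1.3,-1.43,1.69],[-2.22,-3.51,-0.95]]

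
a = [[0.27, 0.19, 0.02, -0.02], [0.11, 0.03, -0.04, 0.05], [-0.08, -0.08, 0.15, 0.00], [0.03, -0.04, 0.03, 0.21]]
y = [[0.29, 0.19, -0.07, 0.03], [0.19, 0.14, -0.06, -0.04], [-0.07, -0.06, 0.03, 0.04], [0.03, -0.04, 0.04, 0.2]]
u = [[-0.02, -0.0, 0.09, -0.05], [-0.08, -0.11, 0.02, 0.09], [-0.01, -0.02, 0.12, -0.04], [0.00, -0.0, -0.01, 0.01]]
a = u + y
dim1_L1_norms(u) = [0.16, 0.3, 0.19, 0.02]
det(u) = 0.00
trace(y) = 0.66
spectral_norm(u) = 0.17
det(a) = -0.00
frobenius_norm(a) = 0.46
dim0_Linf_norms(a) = [0.27, 0.19, 0.15, 0.21]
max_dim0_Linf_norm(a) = 0.27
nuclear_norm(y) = 0.66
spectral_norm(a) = 0.37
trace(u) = -0.00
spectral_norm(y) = 0.44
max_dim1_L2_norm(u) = 0.16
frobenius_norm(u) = 0.23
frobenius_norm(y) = 0.49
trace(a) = 0.66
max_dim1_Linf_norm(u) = 0.12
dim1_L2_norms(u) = [0.1, 0.16, 0.13, 0.01]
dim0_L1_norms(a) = [0.49, 0.34, 0.24, 0.28]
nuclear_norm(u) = 0.35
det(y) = -0.00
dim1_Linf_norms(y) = [0.29, 0.19, 0.07, 0.2]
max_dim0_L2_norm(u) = 0.15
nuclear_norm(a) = 0.77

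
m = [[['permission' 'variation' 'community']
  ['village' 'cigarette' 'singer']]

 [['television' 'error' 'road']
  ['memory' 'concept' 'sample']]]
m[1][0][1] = 'error'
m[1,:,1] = ['error', 'concept']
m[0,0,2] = 'community'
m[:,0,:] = [['permission', 'variation', 'community'], ['television', 'error', 'road']]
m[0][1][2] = 'singer'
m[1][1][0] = 'memory'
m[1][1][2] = 'sample'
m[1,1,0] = 'memory'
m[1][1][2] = 'sample'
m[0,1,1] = 'cigarette'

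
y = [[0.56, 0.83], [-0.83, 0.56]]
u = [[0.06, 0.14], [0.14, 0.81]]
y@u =[[0.15, 0.75], [0.03, 0.34]]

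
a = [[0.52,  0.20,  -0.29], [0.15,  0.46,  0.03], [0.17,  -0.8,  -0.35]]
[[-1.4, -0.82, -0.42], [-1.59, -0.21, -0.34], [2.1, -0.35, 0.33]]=a@[[-1.7, -0.74, -0.47], [-2.89, -0.29, -0.59], [-0.21, 1.3, 0.19]]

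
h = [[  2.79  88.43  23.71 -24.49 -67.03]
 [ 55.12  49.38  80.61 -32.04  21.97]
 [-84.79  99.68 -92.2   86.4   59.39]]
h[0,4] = -67.03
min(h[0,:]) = -67.03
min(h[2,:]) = -92.2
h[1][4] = 21.97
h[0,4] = -67.03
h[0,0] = 2.79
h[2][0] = -84.79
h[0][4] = -67.03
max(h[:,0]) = 55.12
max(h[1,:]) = 80.61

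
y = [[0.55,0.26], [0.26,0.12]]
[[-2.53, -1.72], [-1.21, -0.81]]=y @ [[-7.26,-1.72],[5.62,-2.99]]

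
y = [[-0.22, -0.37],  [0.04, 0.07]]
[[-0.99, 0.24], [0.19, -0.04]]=y @[[1.36, -2.56],[1.87, 0.87]]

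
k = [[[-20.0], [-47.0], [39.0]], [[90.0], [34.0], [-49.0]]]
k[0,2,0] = 39.0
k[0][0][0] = -20.0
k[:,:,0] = [[-20.0, -47.0, 39.0], [90.0, 34.0, -49.0]]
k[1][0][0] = 90.0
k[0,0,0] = -20.0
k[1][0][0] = 90.0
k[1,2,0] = -49.0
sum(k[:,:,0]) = 47.0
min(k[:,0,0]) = -20.0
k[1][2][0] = -49.0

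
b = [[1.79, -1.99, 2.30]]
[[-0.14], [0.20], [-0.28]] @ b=[[-0.25, 0.28, -0.32], [0.36, -0.40, 0.46], [-0.50, 0.56, -0.64]]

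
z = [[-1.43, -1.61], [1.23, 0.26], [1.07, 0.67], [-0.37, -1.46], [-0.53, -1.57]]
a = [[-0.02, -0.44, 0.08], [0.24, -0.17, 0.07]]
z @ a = [[-0.36, 0.9, -0.23], [0.04, -0.59, 0.12], [0.14, -0.58, 0.13], [-0.34, 0.41, -0.13], [-0.37, 0.50, -0.15]]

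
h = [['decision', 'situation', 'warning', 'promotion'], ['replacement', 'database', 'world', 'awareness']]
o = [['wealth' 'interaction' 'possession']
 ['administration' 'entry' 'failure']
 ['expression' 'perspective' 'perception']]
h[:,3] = ['promotion', 'awareness']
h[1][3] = 'awareness'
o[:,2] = ['possession', 'failure', 'perception']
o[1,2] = 'failure'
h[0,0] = 'decision'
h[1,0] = 'replacement'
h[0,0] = 'decision'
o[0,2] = 'possession'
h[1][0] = 'replacement'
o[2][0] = 'expression'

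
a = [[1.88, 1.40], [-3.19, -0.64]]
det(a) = 3.263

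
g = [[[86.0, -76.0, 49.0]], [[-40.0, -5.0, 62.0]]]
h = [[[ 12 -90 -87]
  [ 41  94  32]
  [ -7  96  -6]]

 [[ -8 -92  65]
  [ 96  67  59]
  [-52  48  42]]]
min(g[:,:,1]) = -76.0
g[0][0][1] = -76.0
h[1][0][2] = 65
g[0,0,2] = 49.0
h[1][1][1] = 67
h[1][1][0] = 96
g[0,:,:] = [[86.0, -76.0, 49.0]]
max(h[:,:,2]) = 65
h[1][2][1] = 48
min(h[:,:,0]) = -52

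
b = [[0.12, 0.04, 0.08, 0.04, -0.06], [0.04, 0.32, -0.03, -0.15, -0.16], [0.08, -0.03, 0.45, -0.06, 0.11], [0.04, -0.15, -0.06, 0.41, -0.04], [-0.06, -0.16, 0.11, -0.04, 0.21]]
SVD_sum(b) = [[0.00, -0.00, 0.0, 0.00, 0.00],  [-0.0, 0.23, -0.17, -0.14, -0.15],  [0.0, -0.17, 0.12, 0.10, 0.11],  [0.00, -0.14, 0.10, 0.09, 0.09],  [0.0, -0.15, 0.11, 0.09, 0.1]] + [[0.0, 0.01, 0.02, -0.02, 0.01], [0.01, 0.03, 0.08, -0.08, 0.02], [0.02, 0.08, 0.26, -0.24, 0.07], [-0.02, -0.08, -0.24, 0.23, -0.07], [0.01, 0.02, 0.07, -0.07, 0.02]] + [[0.07,0.05,0.07,0.08,-0.07], [0.05,0.04,0.05,0.06,-0.05], [0.07,0.05,0.06,0.07,-0.07], [0.08,0.06,0.07,0.08,-0.08], [-0.07,-0.05,-0.07,-0.08,0.07]] + [[0.04, -0.03, -0.01, -0.02, -0.01], [-0.03, 0.02, 0.01, 0.01, 0.01], [-0.01, 0.01, 0.0, 0.00, 0.0], [-0.02, 0.01, 0.00, 0.01, 0.01], [-0.01, 0.01, 0.0, 0.01, 0.00]] + [[0.01, 0.01, -0.0, 0.0, 0.01],[0.01, 0.01, -0.00, 0.00, 0.01],[-0.0, -0.0, 0.00, -0.00, -0.01],[0.0, 0.00, -0.00, 0.00, 0.00],[0.01, 0.01, -0.01, 0.00, 0.02]]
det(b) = 0.00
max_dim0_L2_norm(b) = 0.47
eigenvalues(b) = [0.04, 0.07, 0.33, 0.53, 0.54]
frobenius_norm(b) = 0.83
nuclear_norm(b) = 1.51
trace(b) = 1.51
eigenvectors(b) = [[0.51, -0.72, 0.47, 0.07, -0.01], [0.38, 0.51, 0.34, 0.23, 0.65], [-0.24, 0.18, 0.44, 0.69, -0.48], [0.14, 0.37, 0.51, -0.65, -0.41], [0.72, 0.23, -0.46, 0.19, -0.43]]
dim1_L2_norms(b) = [0.17, 0.39, 0.47, 0.44, 0.29]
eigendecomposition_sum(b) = [[0.01, 0.01, -0.0, 0.00, 0.01], [0.01, 0.01, -0.00, 0.0, 0.01], [-0.00, -0.00, 0.0, -0.00, -0.01], [0.0, 0.0, -0.0, 0.00, 0.00], [0.01, 0.01, -0.01, 0.00, 0.02]] + [[0.04, -0.03, -0.01, -0.02, -0.01], [-0.03, 0.02, 0.01, 0.01, 0.01], [-0.01, 0.01, 0.00, 0.00, 0.00], [-0.02, 0.01, 0.00, 0.01, 0.01], [-0.01, 0.01, 0.00, 0.01, 0.0]] + [[0.07,0.05,0.07,0.08,-0.07], [0.05,0.04,0.05,0.06,-0.05], [0.07,0.05,0.06,0.07,-0.07], [0.08,0.06,0.07,0.08,-0.08], [-0.07,-0.05,-0.07,-0.08,0.07]] + [[0.00,0.01,0.02,-0.02,0.01], [0.01,0.03,0.08,-0.08,0.02], [0.02,0.08,0.26,-0.24,0.07], [-0.02,-0.08,-0.24,0.23,-0.07], [0.01,0.02,0.07,-0.07,0.02]] + [[0.0, -0.00, 0.00, 0.0, 0.0], [-0.0, 0.23, -0.17, -0.14, -0.15], [0.0, -0.17, 0.12, 0.1, 0.11], [0.0, -0.14, 0.10, 0.09, 0.09], [0.0, -0.15, 0.11, 0.09, 0.10]]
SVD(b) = [[0.01, -0.07, 0.47, -0.72, -0.51],[-0.65, -0.23, 0.34, 0.51, -0.38],[0.48, -0.69, 0.44, 0.18, 0.24],[0.41, 0.65, 0.51, 0.37, -0.14],[0.43, -0.19, -0.46, 0.23, -0.72]] @ diag([0.5392842479479045, 0.5342500289386954, 0.3284591706222965, 0.07030162030058769, 0.03770493219051615]) @ [[0.01, -0.65, 0.48, 0.41, 0.43], [-0.07, -0.23, -0.69, 0.65, -0.19], [0.47, 0.34, 0.44, 0.51, -0.46], [-0.72, 0.51, 0.18, 0.37, 0.23], [-0.51, -0.38, 0.24, -0.14, -0.72]]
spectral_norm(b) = 0.54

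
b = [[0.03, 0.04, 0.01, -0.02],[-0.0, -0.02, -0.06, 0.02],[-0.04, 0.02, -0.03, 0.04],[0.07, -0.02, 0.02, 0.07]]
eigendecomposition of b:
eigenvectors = [[(0.31+0.11j), 0.31-0.11j, -0.25+0.33j, (-0.25-0.33j)], [(-0.67+0j), (-0.67-0j), (-0.06+0.17j), (-0.06-0.17j)], [-0.21+0.56j, -0.21-0.56j, (0.4-0.2j), (0.4+0.2j)], [-0.15-0.26j, -0.15+0.26j, (0.77+0j), 0.77-0.00j]]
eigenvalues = [(-0.03+0.06j), (-0.03-0.06j), (0.06+0.02j), (0.06-0.02j)]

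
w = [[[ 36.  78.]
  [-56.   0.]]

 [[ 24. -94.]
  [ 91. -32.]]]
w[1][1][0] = 91.0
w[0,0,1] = 78.0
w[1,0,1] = -94.0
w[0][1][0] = -56.0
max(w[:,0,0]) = 36.0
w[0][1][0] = -56.0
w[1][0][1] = -94.0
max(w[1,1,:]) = 91.0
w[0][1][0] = -56.0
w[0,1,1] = 0.0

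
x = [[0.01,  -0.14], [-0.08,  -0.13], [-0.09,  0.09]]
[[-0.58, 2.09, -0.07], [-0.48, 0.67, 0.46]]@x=[[-0.17, -0.20], [-0.1, 0.02]]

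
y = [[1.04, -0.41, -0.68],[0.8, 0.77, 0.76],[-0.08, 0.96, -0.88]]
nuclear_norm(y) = 3.96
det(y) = -2.29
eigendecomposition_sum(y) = [[(0.54+0.34j),(-0.25+0.51j),(-0.23+0.16j)], [(0.36-0.51j),0.49+0.27j,(0.14+0.23j)], [0.06-0.28j,0.25+0.02j,(0.1+0.07j)]] + [[(0.54-0.34j), (-0.25-0.51j), -0.23-0.16j], [(0.36+0.51j), (0.49-0.27j), (0.14-0.23j)], [0.06+0.28j, (0.25-0.02j), (0.1-0.07j)]] + [[(-0.04+0j), 0.10+0.00j, -0.23-0.00j], [(0.08-0j), -0.20-0.00j, (0.48+0j)], [-0.19+0.00j, 0.46+0.00j, (-1.08-0j)]]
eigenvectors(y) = [[0.68+0.00j, 0.68-0.00j, (0.19+0j)], [0.03-0.67j, (0.03+0.67j), (-0.4+0j)], [(-0.11-0.28j), -0.11+0.28j, (0.9+0j)]]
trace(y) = 0.93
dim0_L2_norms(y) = [1.31, 1.3, 1.35]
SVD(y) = [[-0.7, 0.16, -0.69], [-0.21, -0.98, -0.02], [-0.68, 0.13, 0.72]] @ diag([1.3527049311873056, 1.3452677991643571, 1.2591441210890175]) @ [[-0.62, -0.39, 0.68], [-0.46, -0.52, -0.72], [-0.63, 0.76, -0.14]]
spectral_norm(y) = 1.35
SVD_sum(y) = [[0.59, 0.37, -0.65], [0.17, 0.11, -0.19], [0.57, 0.36, -0.63]] + [[-0.10,-0.11,-0.16],[0.61,0.68,0.95],[-0.08,-0.09,-0.12]] + [[0.55, -0.66, 0.12], [0.02, -0.02, 0.00], [-0.57, 0.69, -0.13]]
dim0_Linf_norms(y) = [1.04, 0.96, 0.88]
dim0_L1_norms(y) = [1.92, 2.14, 2.32]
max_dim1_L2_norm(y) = 1.35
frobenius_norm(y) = 2.29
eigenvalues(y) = [(1.13+0.68j), (1.13-0.68j), (-1.32+0j)]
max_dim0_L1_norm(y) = 2.32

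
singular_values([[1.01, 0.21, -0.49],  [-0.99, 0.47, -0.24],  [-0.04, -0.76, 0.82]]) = [1.44, 1.32, 0.0]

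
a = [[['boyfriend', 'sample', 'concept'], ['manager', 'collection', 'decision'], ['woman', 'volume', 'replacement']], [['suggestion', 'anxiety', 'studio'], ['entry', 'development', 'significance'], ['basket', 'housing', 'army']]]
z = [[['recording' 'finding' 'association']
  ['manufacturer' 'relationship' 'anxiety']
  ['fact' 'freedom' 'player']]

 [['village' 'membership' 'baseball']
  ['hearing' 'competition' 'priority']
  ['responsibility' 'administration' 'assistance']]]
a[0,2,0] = 'woman'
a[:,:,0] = [['boyfriend', 'manager', 'woman'], ['suggestion', 'entry', 'basket']]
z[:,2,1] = ['freedom', 'administration']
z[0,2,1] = 'freedom'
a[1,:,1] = ['anxiety', 'development', 'housing']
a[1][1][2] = 'significance'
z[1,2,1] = 'administration'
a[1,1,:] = ['entry', 'development', 'significance']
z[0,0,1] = 'finding'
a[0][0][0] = 'boyfriend'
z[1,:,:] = [['village', 'membership', 'baseball'], ['hearing', 'competition', 'priority'], ['responsibility', 'administration', 'assistance']]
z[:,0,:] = [['recording', 'finding', 'association'], ['village', 'membership', 'baseball']]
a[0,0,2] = 'concept'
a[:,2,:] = [['woman', 'volume', 'replacement'], ['basket', 'housing', 'army']]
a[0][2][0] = 'woman'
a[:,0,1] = ['sample', 'anxiety']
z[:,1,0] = ['manufacturer', 'hearing']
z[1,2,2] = 'assistance'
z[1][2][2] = 'assistance'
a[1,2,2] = 'army'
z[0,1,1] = 'relationship'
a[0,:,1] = ['sample', 'collection', 'volume']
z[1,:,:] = [['village', 'membership', 'baseball'], ['hearing', 'competition', 'priority'], ['responsibility', 'administration', 'assistance']]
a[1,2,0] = 'basket'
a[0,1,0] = 'manager'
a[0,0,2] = 'concept'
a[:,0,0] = ['boyfriend', 'suggestion']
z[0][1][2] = 'anxiety'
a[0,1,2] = 'decision'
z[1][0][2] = 'baseball'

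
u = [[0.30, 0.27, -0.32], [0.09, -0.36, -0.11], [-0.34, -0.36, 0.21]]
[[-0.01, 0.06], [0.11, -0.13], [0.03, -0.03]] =u@[[0.11, -0.55], [-0.24, 0.35], [-0.08, -0.42]]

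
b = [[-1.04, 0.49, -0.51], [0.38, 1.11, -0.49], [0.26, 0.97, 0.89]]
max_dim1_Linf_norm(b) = 1.11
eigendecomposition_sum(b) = [[-1.06-0.00j, (0.32-0j), (-0.19+0j)], [0.19+0.00j, -0.06+0.00j, (0.03-0j)], [(0.04+0j), -0.01+0.00j, (0.01-0j)]] + [[(0.01+0.04j),(0.09+0.19j),(-0.16+0.03j)],[(0.09+0.06j),(0.58+0.22j),-0.26+0.40j],[(0.11-0.11j),0.49-0.70j,(0.44+0.48j)]] + [[(0.01-0.04j),(0.09-0.19j),-0.16-0.03j], [(0.09-0.06j),0.58-0.22j,-0.26-0.40j], [(0.11+0.11j),(0.49+0.7j),(0.44-0.48j)]]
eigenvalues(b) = [(-1.11+0j), (1.03+0.74j), (1.03-0.74j)]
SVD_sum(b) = [[0.04, 0.16, 0.03], [0.23, 1.03, 0.18], [0.25, 1.09, 0.19]] + [[-0.79, 0.32, -0.82], [-0.26, 0.1, -0.26], [0.36, -0.14, 0.37]] + [[-0.28, 0.02, 0.28], [0.40, -0.02, -0.4], [-0.34, 0.02, 0.34]]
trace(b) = 0.96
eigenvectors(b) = [[0.98+0.00j, 0.10-0.17j, (0.1+0.17j)], [-0.18+0.00j, -0.14-0.56j, (-0.14+0.56j)], [(-0.04+0j), (-0.79+0j), -0.79-0.00j]]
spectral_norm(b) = 1.57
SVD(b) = [[0.10, 0.87, -0.47], [0.68, 0.28, 0.67], [0.72, -0.39, -0.57]] @ diag([1.5690139154574811, 1.3500100150014036, 0.8453805607516034]) @ [[0.22, 0.96, 0.16], [-0.67, 0.27, -0.69], [0.71, -0.04, -0.70]]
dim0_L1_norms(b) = [1.68, 2.57, 1.89]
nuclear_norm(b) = 3.76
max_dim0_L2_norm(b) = 1.55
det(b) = -1.79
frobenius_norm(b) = 2.24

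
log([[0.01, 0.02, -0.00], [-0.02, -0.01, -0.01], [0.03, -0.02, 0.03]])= [[-1.23, 4.96, 1.26],[-3.07, -7.46, -1.22],[-2.67, -6.23, -5.12]]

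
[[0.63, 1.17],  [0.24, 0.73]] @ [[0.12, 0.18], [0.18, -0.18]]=[[0.29, -0.10],  [0.16, -0.09]]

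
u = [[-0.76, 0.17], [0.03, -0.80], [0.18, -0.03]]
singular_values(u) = [0.9, 0.69]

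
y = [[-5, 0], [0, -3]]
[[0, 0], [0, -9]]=y @ [[0, 0], [0, 3]]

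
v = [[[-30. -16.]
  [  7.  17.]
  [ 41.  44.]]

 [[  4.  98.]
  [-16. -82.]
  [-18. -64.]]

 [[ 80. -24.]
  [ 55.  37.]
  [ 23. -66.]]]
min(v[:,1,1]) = -82.0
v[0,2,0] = 41.0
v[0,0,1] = -16.0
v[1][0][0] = 4.0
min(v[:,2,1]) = -66.0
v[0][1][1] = 17.0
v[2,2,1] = -66.0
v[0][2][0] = 41.0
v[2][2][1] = -66.0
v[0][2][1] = 44.0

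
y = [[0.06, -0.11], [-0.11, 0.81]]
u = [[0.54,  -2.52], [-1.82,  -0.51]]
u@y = [[0.31, -2.1], [-0.05, -0.21]]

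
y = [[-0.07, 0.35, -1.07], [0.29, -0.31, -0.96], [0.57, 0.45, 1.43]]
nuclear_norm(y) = 3.21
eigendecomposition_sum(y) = [[0.06+0.44j, 0.04+0.34j, -0.55+0.58j],  [(0.02+0.35j), (0.01+0.27j), (-0.47+0.42j)],  [0.29-0.29j, (0.22-0.22j), 0.71+0.08j]] + [[0.06-0.44j, (0.04-0.34j), (-0.55-0.58j)], [(0.02-0.35j), 0.01-0.27j, (-0.47-0.42j)], [0.29+0.29j, 0.22+0.22j, 0.71-0.08j]] + [[(-0.19-0j), 0.26+0.00j, (0.02+0j)], [0.25+0.00j, (-0.34-0j), (-0.03-0j)], [(-0-0j), 0.00+0.00j, 0.00+0.00j]]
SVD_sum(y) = [[-0.16, -0.15, -0.98], [-0.15, -0.14, -0.91], [0.25, 0.23, 1.52]] + [[0.28, 0.34, -0.10], [0.09, 0.11, -0.03], [0.23, 0.29, -0.08]] + [[-0.19,0.15,0.01], [0.35,-0.28,-0.01], [0.09,-0.07,-0.0]]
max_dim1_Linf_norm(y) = 1.43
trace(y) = 1.05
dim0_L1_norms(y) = [0.93, 1.11, 3.46]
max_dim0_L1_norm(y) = 3.46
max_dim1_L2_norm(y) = 1.6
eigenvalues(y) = [(0.79+0.79j), (0.79-0.79j), (-0.53+0j)]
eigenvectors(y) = [[(-0.64+0j), (-0.64-0j), 0.61+0.00j],[-0.50-0.04j, (-0.5+0.04j), -0.79+0.00j],[0.35+0.46j, (0.35-0.46j), 0j]]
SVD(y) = [[-0.48, 0.74, -0.47], [-0.45, 0.24, 0.86], [0.75, 0.63, 0.22]] @ diag([2.0730011987835457, 0.6123603005289631, 0.5235273557112974]) @ [[0.16,0.15,0.98],[0.61,0.76,-0.22],[0.77,-0.63,-0.03]]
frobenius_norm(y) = 2.22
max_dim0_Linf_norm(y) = 1.43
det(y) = -0.66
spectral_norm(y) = 2.07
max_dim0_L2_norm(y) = 2.03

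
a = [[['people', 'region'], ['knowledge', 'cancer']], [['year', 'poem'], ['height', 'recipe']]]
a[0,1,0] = 'knowledge'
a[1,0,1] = 'poem'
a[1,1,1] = 'recipe'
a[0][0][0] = 'people'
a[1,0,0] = 'year'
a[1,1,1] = 'recipe'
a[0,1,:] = ['knowledge', 'cancer']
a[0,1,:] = ['knowledge', 'cancer']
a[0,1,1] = 'cancer'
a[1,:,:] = [['year', 'poem'], ['height', 'recipe']]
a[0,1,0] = 'knowledge'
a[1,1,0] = 'height'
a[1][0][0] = 'year'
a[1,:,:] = [['year', 'poem'], ['height', 'recipe']]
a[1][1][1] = 'recipe'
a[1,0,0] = 'year'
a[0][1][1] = 'cancer'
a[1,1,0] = 'height'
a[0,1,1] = 'cancer'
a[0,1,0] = 'knowledge'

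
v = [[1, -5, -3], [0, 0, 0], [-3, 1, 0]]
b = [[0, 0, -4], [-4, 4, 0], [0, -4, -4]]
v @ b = [[20, -8, 8], [0, 0, 0], [-4, 4, 12]]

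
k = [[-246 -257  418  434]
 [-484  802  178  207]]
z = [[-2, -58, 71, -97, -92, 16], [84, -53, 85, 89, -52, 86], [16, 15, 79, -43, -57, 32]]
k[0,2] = 418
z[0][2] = 71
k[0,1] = -257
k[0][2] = 418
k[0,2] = 418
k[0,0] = -246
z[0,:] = [-2, -58, 71, -97, -92, 16]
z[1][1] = -53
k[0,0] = -246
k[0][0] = -246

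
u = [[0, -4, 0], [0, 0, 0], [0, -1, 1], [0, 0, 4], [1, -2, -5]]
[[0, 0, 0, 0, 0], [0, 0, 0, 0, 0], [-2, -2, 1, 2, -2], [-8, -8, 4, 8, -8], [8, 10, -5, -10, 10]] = u @ [[-2, 0, 0, 0, 0], [0, 0, 0, 0, 0], [-2, -2, 1, 2, -2]]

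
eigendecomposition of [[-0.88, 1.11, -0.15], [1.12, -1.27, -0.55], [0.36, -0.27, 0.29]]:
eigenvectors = [[0.61+0.00j, (0.67+0j), (0.67-0j)], [(-0.78+0j), (0.61+0.05j), 0.61-0.05j], [(-0.17+0j), -0.27-0.32j, -0.27+0.32j]]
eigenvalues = [(-2.26+0j), (0.2+0.16j), (0.2-0.16j)]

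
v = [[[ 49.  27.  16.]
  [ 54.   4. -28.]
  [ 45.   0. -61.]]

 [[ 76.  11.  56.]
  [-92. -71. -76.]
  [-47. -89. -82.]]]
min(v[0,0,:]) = 16.0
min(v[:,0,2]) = 16.0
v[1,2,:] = [-47.0, -89.0, -82.0]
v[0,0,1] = 27.0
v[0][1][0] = 54.0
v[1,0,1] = 11.0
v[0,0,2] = 16.0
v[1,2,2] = -82.0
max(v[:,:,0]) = 76.0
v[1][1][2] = -76.0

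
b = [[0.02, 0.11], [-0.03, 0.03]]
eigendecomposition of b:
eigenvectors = [[0.89+0.00j,(0.89-0j)], [0.04+0.46j,(0.04-0.46j)]]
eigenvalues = [(0.03+0.06j), (0.03-0.06j)]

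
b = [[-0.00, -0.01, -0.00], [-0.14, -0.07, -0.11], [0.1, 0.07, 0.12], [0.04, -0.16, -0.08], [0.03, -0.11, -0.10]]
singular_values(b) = [0.3, 0.17, 0.03]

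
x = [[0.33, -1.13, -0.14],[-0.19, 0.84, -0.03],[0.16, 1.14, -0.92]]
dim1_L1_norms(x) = [1.6, 1.06, 2.22]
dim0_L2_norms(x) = [0.41, 1.81, 0.93]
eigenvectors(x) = [[0.15, -0.88, -0.81],[0.03, -0.21, 0.53],[0.99, -0.42, 0.24]]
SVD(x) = [[-0.55,  -0.65,  -0.52], [0.43,  0.31,  -0.85], [0.71,  -0.69,  0.1]] @ diag([1.900461883138086, 0.8413188204882049, 0.00522235881345047]) @ [[-0.08, 0.95, -0.31], [-0.46, 0.24, 0.86], [0.89, 0.21, 0.41]]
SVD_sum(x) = [[0.08, -1.00, 0.33], [-0.07, 0.78, -0.25], [-0.11, 1.28, -0.42]] + [[0.25, -0.13, -0.47],[-0.12, 0.06, 0.23],[0.27, -0.14, -0.50]] + [[-0.00, -0.0, -0.0], [-0.0, -0.0, -0.00], [0.0, 0.0, 0.00]]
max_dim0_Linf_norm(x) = 1.14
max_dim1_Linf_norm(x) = 1.14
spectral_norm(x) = 1.90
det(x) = 0.01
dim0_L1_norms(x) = [0.68, 3.11, 1.09]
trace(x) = 0.25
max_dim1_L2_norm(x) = 1.47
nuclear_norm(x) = 2.75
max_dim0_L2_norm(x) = 1.81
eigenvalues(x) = [-0.86, -0.01, 1.12]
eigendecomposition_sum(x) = [[0.04, 0.12, -0.14], [0.01, 0.03, -0.03], [0.25, 0.79, -0.92]] + [[-0.01, -0.01, 0.00],[-0.0, -0.0, 0.0],[-0.00, -0.01, 0.0]] + [[0.3, -1.24, -0.0],[-0.20, 0.82, 0.00],[-0.09, 0.36, 0.0]]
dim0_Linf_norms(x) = [0.33, 1.14, 0.92]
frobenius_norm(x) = 2.08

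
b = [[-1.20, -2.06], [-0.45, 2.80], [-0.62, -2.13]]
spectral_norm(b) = 4.13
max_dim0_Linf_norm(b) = 2.8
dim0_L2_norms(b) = [1.42, 4.08]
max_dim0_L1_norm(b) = 6.99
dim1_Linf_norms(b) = [2.06, 2.8, 2.13]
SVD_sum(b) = [[-0.37, -2.20], [0.45, 2.65], [-0.37, -2.17]] + [[-0.83, 0.14],[-0.9, 0.15],[-0.25, 0.04]]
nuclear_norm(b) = 5.39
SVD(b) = [[0.54, 0.66], [-0.65, 0.72], [0.53, 0.20]] @ diag([4.12886391828741, 1.2648647138189666]) @ [[-0.17, -0.99], [-0.99, 0.17]]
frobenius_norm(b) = 4.32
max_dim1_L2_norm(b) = 2.84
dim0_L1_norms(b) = [2.27, 6.99]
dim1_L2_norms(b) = [2.38, 2.84, 2.22]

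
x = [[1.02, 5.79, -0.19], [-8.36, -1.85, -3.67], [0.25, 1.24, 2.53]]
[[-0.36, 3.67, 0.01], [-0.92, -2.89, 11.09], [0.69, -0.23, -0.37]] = x @ [[-0.01, 0.4, -1.32], [-0.05, 0.55, 0.23], [0.3, -0.40, -0.13]]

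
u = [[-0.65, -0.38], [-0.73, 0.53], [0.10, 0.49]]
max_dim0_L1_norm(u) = 1.48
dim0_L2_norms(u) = [0.98, 0.82]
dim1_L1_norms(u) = [1.03, 1.26, 0.59]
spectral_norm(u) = 1.00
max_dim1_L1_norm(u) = 1.26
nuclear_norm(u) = 1.80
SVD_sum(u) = [[-0.50, 0.14], [-0.81, 0.23], [-0.03, 0.01]] + [[-0.15,-0.52],[0.08,0.3],[0.13,0.48]]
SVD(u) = [[-0.53, 0.68], [-0.85, -0.39], [-0.04, -0.62]] @ diag([0.9953860059787337, 0.8000041869276089]) @ [[0.96,-0.27], [-0.27,-0.96]]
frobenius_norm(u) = 1.28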